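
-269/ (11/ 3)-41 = -1258/ 11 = -114.36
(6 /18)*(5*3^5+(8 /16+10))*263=214871 /2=107435.50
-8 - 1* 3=-11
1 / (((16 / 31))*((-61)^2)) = 31 / 59536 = 0.00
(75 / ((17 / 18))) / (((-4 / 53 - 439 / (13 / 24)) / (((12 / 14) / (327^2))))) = -31005 / 39478626397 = -0.00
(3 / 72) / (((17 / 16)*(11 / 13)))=0.05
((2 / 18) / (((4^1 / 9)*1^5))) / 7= 1 / 28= 0.04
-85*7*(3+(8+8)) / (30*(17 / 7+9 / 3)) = -833 / 12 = -69.42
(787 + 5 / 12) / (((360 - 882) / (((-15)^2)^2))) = -17716875 / 232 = -76365.84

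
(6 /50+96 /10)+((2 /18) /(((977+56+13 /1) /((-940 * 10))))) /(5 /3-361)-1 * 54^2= -61445312237 /21142275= -2906.28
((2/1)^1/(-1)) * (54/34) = -54/17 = -3.18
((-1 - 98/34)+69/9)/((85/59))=11387/4335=2.63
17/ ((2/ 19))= 323/ 2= 161.50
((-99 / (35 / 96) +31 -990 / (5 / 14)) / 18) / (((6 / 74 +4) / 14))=-3901243 / 6795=-574.13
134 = 134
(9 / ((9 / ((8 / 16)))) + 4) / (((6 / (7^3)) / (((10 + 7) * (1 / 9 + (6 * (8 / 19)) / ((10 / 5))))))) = 1370285 / 228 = 6010.02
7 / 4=1.75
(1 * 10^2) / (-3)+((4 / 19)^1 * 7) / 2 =-1858 / 57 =-32.60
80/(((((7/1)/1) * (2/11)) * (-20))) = -22/7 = -3.14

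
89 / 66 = 1.35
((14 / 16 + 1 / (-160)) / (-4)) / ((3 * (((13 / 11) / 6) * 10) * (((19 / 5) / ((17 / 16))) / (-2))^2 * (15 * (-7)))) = 441881 / 4036730880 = 0.00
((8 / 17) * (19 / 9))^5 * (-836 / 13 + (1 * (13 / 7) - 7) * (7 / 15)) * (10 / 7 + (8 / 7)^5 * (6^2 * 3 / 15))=-457245735678452432896 / 457963341106164075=-998.43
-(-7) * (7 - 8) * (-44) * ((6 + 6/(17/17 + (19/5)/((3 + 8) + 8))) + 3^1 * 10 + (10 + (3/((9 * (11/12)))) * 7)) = 16492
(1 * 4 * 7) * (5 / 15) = 28 / 3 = 9.33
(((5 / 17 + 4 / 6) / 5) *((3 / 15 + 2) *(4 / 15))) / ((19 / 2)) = 0.01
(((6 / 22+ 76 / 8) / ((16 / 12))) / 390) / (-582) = -43 / 1331616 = -0.00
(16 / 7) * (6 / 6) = 16 / 7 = 2.29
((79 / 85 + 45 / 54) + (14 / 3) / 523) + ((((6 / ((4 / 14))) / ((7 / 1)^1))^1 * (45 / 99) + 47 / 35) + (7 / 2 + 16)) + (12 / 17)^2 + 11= 2064430127 / 58191595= 35.48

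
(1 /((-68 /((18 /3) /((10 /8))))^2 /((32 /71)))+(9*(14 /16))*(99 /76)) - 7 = 1016903891 /311888800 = 3.26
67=67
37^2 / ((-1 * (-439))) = 1369 / 439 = 3.12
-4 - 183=-187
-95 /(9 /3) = -95 /3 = -31.67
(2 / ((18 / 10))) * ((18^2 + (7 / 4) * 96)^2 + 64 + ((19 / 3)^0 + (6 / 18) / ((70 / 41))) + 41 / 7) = 50848361 / 189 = 269038.95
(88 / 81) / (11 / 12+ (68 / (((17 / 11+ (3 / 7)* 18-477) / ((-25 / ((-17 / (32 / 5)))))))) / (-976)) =4393952 / 3713067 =1.18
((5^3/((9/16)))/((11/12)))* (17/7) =136000/231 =588.74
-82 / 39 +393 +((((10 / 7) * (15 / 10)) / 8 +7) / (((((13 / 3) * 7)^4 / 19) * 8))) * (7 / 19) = 5146709171861 / 13166392512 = 390.90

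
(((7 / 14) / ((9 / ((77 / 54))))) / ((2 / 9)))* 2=77 / 108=0.71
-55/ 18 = -3.06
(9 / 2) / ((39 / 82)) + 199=2710 / 13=208.46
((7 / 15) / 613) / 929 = 7 / 8542155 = 0.00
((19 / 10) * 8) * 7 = 532 / 5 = 106.40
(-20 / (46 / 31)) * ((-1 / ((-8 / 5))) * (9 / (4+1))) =-1395 / 92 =-15.16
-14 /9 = -1.56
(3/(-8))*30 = -45/4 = -11.25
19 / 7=2.71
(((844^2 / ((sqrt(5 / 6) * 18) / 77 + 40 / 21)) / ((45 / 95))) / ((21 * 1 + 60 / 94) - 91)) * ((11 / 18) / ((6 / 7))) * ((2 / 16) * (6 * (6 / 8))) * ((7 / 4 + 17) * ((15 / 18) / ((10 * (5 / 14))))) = -2592928283407 / 128204064 + 235720753037 * sqrt(30) / 569795840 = -17959.12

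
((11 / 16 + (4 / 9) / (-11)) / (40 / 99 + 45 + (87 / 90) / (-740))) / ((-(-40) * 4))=189625 / 2128770752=0.00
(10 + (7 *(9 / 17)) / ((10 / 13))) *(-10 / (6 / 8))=-10076 / 51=-197.57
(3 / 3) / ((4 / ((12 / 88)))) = 0.03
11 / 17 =0.65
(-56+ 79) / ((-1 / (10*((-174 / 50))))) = 4002 / 5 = 800.40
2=2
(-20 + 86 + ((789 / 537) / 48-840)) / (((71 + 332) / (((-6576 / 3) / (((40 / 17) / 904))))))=350022515053 / 216411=1617397.06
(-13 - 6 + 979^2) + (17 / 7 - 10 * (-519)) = 963614.43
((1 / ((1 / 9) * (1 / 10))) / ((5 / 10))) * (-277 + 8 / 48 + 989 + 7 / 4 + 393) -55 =199190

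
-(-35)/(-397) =-0.09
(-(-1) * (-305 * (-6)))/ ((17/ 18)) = 32940/ 17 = 1937.65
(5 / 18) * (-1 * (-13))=65 / 18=3.61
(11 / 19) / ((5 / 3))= 33 / 95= 0.35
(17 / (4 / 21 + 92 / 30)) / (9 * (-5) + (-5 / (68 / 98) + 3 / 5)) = -50575 / 500061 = -0.10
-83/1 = -83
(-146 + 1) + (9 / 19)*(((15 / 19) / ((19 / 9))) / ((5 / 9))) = -992368 / 6859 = -144.68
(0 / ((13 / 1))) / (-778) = 0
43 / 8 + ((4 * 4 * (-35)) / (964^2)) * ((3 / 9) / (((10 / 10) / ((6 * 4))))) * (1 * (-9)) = 2517643 / 464648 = 5.42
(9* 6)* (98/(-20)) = -1323/5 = -264.60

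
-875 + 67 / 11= -9558 / 11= -868.91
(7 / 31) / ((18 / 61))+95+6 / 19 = 1018651 / 10602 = 96.08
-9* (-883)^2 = -7017201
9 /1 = 9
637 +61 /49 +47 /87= 2723141 /4263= 638.79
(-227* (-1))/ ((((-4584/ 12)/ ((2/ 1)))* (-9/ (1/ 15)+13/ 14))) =0.01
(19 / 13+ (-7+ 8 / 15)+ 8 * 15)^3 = 11275589441024 / 7414875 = 1520671.55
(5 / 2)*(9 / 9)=5 / 2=2.50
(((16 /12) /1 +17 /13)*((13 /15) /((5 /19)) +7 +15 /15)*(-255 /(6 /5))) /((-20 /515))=152758991 /936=163204.05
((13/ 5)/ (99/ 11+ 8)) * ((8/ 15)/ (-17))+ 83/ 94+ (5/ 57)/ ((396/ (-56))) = 3318036869/ 3832443450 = 0.87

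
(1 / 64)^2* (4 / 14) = 1 / 14336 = 0.00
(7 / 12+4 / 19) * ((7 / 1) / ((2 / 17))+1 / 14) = 47.29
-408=-408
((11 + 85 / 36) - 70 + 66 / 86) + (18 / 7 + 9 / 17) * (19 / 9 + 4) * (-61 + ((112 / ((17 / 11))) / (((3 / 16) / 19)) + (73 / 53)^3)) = 64337714882430461 / 466223808708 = 137997.49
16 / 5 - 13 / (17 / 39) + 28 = 117 / 85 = 1.38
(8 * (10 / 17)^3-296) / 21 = -14.02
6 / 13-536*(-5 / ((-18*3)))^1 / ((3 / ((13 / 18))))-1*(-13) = 14345 / 9477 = 1.51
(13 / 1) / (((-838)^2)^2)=13 / 493146635536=0.00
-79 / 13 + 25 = 18.92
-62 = -62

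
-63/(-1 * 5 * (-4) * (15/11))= -231/100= -2.31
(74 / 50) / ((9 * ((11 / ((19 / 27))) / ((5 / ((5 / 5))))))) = 703 / 13365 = 0.05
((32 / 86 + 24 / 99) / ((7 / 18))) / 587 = 5232 / 1943557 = 0.00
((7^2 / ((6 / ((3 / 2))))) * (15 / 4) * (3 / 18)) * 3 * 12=275.62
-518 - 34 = -552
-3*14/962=-0.04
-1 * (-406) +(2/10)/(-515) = 1045449/2575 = 406.00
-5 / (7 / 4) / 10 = -2 / 7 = -0.29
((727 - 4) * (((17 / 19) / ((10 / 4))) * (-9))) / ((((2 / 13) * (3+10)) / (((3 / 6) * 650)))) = -7190235 / 19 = -378433.42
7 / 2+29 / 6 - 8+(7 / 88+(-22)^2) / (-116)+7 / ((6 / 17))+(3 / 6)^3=493615 / 30624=16.12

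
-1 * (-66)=66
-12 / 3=-4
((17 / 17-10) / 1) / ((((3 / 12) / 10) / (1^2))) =-360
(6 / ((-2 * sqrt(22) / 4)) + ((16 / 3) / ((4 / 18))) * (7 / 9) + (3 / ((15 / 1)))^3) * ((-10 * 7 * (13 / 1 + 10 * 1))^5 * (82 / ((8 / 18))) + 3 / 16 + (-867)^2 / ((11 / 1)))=-819976281240664932039943 / 22000 + 1053803588628585518829 * sqrt(22) / 968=-32165474601990964126.84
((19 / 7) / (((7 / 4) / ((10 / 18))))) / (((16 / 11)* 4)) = 1045 / 7056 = 0.15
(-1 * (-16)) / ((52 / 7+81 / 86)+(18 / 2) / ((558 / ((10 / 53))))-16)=-15825376 / 7543289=-2.10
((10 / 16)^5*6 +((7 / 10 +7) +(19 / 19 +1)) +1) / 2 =923419 / 163840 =5.64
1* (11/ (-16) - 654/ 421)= -15095/ 6736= -2.24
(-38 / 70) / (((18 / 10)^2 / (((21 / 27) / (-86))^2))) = -665 / 48525156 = -0.00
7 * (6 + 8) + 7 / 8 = 791 / 8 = 98.88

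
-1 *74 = -74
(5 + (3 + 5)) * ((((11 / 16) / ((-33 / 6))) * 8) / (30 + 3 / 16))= -208 / 483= -0.43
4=4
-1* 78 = -78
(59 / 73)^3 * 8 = 1643032 / 389017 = 4.22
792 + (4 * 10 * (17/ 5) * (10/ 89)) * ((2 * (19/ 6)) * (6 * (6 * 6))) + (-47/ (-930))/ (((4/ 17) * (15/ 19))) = 107749365509/ 4966200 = 21696.54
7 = 7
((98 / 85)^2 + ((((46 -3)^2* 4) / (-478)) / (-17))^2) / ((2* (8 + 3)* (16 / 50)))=111308773 / 363175318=0.31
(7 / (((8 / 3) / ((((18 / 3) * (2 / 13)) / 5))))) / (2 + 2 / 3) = 189 / 1040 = 0.18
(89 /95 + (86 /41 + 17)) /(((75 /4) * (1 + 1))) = 156068 /292125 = 0.53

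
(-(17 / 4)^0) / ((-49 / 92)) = 92 / 49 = 1.88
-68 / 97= -0.70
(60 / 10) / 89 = 6 / 89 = 0.07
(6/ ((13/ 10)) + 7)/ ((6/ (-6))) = -151/ 13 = -11.62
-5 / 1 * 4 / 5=-4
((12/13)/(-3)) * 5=-20/13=-1.54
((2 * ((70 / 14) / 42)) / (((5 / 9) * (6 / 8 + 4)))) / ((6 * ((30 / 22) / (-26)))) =-572 / 1995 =-0.29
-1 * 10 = -10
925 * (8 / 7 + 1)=13875 / 7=1982.14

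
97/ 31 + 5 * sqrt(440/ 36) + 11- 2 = 376/ 31 + 5 * sqrt(110)/ 3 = 29.61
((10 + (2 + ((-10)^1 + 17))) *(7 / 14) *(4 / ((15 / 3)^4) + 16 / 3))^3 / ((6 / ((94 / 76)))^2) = 658160577925717 / 118652343750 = 5546.97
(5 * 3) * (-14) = -210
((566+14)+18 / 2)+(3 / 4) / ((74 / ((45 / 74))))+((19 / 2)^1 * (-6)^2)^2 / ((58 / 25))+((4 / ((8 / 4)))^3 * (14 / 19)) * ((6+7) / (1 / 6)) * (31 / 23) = 14330341297399 / 277589392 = 51624.24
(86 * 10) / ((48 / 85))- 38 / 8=1518.17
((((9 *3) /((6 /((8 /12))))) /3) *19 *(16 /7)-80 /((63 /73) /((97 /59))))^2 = 164070363136 /13816089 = 11875.31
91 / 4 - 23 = -1 / 4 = -0.25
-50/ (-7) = 50/ 7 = 7.14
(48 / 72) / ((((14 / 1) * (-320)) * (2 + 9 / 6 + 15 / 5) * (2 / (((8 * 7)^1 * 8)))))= -1 / 195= -0.01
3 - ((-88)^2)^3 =-464404086781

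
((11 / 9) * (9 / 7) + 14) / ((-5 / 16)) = -1744 / 35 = -49.83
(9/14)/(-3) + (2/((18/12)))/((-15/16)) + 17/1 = 9679/630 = 15.36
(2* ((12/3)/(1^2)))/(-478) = -4/239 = -0.02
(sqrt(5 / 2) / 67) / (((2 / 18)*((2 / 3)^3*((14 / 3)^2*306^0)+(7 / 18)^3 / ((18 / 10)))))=236196*sqrt(10) / 22807001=0.03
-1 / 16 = -0.06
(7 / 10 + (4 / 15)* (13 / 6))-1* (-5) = 113 / 18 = 6.28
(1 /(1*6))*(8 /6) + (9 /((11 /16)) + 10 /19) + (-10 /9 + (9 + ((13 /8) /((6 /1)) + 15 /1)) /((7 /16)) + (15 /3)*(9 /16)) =14961299 /210672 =71.02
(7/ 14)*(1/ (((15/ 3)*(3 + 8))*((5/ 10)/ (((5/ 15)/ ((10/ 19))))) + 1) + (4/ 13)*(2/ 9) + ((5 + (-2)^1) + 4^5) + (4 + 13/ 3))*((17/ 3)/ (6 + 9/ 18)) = 1738183207/ 3851172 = 451.34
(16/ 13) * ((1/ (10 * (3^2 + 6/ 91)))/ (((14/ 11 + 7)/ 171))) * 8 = 3648/ 1625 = 2.24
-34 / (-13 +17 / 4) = 136 / 35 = 3.89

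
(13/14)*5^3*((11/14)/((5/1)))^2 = 7865/2744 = 2.87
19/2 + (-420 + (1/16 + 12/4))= -6519/16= -407.44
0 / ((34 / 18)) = 0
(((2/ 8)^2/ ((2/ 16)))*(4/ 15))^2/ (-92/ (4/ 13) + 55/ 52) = -208/ 3485925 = -0.00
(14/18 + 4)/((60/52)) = 559/135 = 4.14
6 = 6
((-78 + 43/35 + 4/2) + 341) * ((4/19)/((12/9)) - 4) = -680214/665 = -1022.88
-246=-246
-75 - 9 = -84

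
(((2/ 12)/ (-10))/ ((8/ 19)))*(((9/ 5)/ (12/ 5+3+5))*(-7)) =399/ 8320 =0.05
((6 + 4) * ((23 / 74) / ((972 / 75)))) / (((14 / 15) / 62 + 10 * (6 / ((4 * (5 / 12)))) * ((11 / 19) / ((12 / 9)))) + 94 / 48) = 16933750 / 1243074681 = 0.01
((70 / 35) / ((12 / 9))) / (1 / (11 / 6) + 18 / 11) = 11 / 16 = 0.69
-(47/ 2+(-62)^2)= -7735/ 2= -3867.50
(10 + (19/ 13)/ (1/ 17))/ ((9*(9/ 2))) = 302/ 351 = 0.86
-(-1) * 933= 933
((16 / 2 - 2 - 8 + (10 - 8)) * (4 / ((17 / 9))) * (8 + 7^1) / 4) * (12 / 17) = 0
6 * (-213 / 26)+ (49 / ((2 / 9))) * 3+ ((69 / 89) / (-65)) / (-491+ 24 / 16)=6936063531 / 11327030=612.35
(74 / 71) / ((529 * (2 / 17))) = 629 / 37559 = 0.02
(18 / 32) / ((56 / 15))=135 / 896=0.15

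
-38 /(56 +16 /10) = -95 /144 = -0.66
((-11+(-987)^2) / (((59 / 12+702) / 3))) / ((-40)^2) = 4383711 / 1696600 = 2.58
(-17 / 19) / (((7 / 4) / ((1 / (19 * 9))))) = -0.00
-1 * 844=-844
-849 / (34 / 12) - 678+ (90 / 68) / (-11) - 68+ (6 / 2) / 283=-110684989 / 105842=-1045.76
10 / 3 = 3.33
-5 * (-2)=10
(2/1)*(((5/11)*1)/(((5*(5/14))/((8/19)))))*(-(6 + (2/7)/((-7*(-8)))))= -856/665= -1.29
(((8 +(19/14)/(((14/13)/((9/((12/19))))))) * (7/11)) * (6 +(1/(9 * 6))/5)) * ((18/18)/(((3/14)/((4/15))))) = 32988971/267300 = 123.42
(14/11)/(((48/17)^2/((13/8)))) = 26299/101376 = 0.26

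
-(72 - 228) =156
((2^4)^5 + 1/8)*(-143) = -1199571087/8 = -149946385.88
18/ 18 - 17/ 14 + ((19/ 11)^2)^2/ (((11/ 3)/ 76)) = 415501479/ 2254714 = 184.28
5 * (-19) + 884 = 789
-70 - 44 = -114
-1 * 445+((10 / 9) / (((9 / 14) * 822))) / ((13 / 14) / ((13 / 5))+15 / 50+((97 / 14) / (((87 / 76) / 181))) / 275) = -3838041631715 / 8624821437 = -445.00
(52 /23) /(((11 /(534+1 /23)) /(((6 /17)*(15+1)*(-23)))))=-61316736 /4301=-14256.39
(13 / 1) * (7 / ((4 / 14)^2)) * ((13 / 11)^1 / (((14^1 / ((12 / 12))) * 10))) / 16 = 0.59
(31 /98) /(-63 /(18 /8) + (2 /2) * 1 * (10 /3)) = -93 /7252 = -0.01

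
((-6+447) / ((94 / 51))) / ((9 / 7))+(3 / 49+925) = 5117989 / 4606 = 1111.16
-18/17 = -1.06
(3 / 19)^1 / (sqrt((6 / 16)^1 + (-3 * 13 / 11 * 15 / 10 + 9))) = 2 * sqrt(7854) / 2261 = 0.08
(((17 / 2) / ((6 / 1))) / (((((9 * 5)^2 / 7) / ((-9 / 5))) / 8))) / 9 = -238 / 30375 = -0.01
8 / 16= 1 / 2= 0.50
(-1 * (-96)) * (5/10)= 48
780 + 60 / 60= 781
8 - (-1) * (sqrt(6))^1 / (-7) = 8 - sqrt(6) / 7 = 7.65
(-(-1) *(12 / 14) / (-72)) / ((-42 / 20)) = 5 / 882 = 0.01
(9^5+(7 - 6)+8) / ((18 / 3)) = 9843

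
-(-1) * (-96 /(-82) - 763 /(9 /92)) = -2877604 /369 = -7798.38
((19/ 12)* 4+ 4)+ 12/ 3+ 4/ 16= 175/ 12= 14.58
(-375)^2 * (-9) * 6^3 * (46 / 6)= -2095875000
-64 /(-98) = 0.65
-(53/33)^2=-2809/1089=-2.58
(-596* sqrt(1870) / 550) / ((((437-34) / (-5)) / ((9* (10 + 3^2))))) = 50958* sqrt(1870) / 22165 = 99.42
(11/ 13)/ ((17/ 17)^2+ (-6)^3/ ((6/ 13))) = -11/ 6071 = -0.00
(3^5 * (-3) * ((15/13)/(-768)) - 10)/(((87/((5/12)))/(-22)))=1629925/1737216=0.94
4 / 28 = 1 / 7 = 0.14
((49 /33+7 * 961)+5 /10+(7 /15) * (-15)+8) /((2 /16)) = 1776716 /33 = 53839.88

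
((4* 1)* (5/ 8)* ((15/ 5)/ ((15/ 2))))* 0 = 0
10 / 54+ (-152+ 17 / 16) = -65125 / 432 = -150.75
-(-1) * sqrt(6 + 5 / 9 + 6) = sqrt(113) / 3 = 3.54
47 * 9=423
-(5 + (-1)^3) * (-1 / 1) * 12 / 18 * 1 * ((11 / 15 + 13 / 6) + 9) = 476 / 15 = 31.73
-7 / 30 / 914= -7 / 27420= -0.00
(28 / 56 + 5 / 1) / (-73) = -11 / 146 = -0.08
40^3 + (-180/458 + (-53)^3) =-19436923/229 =-84877.39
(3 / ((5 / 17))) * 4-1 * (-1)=209 / 5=41.80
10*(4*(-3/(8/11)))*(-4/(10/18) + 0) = 1188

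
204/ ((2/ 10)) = 1020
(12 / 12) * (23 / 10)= 23 / 10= 2.30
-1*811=-811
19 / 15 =1.27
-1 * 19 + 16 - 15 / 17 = -66 / 17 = -3.88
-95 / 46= -2.07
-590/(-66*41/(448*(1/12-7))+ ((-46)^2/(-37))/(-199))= -4038340432/7944317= -508.33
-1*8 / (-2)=4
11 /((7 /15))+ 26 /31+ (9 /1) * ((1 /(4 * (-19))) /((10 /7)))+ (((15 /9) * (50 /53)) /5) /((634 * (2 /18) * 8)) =33703990687 /1385410460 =24.33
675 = 675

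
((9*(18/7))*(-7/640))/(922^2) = -81/272026880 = -0.00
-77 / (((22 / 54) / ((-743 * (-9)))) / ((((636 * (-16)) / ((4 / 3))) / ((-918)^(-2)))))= 8128620561829824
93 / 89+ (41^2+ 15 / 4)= 600143 / 356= 1685.79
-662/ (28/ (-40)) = 6620/ 7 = 945.71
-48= -48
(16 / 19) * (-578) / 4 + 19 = -1951 / 19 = -102.68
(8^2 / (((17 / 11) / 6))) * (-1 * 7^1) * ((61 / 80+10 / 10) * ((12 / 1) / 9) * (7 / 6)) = -405328 / 85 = -4768.56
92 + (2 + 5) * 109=855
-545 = -545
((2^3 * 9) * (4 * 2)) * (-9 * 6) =-31104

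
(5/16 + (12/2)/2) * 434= 1437.62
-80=-80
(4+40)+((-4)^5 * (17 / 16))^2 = 1183788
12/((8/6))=9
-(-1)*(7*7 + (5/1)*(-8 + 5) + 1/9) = 307/9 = 34.11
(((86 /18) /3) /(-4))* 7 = -301 /108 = -2.79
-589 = -589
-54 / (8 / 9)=-243 / 4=-60.75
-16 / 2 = -8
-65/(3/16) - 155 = -1505/3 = -501.67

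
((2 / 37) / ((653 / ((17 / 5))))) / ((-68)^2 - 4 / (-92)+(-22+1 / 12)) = 9384 / 153444940535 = 0.00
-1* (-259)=259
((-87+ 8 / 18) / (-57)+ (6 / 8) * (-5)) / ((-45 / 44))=2651 / 1215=2.18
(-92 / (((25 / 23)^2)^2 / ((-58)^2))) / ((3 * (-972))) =21651857852 / 284765625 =76.03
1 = 1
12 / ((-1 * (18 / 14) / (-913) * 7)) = 3652 / 3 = 1217.33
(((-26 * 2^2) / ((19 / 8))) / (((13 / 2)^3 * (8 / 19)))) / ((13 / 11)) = -704 / 2197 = -0.32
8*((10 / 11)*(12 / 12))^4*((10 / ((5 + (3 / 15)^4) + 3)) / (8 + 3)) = 500000000 / 805416051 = 0.62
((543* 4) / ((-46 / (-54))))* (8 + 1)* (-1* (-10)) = 5277960 / 23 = 229476.52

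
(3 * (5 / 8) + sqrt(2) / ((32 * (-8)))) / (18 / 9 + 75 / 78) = 195 / 308 - 13 * sqrt(2) / 9856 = 0.63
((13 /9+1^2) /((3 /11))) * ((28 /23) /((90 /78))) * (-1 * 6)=-176176 /3105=-56.74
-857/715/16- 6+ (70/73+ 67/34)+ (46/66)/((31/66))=-731261527/440108240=-1.66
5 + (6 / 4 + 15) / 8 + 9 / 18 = 7.56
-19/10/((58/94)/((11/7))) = -9823/2030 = -4.84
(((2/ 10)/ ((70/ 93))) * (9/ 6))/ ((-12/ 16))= -93/ 175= -0.53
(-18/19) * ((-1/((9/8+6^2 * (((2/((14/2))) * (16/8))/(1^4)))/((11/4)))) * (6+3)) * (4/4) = 308/285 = 1.08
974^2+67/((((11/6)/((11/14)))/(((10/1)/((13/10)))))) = 86349616/91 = 948896.88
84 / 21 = 4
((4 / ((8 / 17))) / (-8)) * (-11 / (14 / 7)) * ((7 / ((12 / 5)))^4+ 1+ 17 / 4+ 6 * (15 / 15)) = 324240235 / 663552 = 488.64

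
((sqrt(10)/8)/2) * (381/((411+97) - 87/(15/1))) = 635 * sqrt(10)/13392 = 0.15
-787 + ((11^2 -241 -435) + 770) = -572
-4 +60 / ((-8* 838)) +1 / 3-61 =-325189 / 5028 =-64.68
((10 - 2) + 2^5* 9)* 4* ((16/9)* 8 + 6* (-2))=23680/9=2631.11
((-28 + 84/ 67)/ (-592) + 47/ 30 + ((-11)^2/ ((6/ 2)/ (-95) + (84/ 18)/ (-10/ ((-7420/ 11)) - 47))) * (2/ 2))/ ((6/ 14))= -624788246004853/ 290182889970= -2153.08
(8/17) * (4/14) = 16/119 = 0.13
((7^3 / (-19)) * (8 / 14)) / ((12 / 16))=-13.75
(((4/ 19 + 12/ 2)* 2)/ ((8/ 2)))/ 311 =59/ 5909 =0.01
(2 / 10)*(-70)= -14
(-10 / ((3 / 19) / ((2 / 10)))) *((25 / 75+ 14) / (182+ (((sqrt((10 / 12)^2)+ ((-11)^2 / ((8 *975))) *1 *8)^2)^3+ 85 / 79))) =-788577356132718750000000 / 798526855857954575883751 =-0.99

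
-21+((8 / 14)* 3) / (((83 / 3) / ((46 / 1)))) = -10545 / 581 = -18.15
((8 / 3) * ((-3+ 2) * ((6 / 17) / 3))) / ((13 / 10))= -160 / 663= -0.24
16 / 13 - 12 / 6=-10 / 13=-0.77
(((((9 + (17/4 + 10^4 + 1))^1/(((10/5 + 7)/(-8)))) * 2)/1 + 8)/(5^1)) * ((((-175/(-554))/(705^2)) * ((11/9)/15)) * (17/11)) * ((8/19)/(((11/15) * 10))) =-0.00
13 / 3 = 4.33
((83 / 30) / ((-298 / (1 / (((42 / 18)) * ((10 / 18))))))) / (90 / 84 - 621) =249 / 21552850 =0.00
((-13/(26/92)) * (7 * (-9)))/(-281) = -2898/281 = -10.31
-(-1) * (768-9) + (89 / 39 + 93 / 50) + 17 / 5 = 1494757 / 1950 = 766.54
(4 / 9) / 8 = 1 / 18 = 0.06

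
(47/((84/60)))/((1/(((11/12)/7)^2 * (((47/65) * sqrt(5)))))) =267289 * sqrt(5)/642096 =0.93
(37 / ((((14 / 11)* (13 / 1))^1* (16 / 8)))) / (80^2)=407 / 2329600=0.00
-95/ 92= -1.03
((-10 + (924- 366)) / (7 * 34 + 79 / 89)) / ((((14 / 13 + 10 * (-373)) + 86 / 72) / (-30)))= 228252960 / 12363817199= 0.02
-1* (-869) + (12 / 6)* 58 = 985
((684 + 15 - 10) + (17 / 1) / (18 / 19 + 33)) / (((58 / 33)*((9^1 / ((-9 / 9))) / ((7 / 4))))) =-76.28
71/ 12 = 5.92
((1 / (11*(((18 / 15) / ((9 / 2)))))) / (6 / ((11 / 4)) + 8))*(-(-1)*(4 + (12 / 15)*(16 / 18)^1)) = 53 / 336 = 0.16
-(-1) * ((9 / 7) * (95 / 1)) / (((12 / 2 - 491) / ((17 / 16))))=-2907 / 10864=-0.27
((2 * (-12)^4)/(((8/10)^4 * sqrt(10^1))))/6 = 3375 * sqrt(10)/2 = 5336.34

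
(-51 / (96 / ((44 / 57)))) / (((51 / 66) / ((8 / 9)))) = -242 / 513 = -0.47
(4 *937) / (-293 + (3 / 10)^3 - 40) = -3748000 / 332973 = -11.26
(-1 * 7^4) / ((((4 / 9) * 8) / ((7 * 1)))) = -151263 / 32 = -4726.97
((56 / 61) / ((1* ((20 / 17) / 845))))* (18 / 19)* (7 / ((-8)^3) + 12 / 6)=184075983 / 148352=1240.81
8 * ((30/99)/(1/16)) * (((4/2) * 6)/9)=5120/99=51.72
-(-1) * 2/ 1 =2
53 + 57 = 110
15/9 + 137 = 416/3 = 138.67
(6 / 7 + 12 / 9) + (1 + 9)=256 / 21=12.19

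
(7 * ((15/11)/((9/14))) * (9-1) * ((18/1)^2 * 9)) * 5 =19051200/11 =1731927.27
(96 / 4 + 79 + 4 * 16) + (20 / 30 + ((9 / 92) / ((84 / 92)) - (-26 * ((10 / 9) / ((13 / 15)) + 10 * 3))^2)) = -166658521 / 252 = -661343.34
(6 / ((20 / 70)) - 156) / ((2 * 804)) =-45 / 536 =-0.08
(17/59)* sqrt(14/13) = 17* sqrt(182)/767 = 0.30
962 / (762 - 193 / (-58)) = 55796 / 44389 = 1.26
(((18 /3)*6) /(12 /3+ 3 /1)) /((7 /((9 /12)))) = 27 /49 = 0.55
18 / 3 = 6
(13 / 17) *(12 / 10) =78 / 85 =0.92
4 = 4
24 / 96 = 1 / 4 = 0.25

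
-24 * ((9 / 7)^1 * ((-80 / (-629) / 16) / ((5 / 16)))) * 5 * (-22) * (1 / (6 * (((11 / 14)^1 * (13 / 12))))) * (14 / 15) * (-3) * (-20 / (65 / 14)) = 21676032 / 106301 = 203.91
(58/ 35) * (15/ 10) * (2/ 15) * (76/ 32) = 551/ 700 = 0.79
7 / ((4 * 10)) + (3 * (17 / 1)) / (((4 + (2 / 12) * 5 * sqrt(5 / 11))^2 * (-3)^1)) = -0.64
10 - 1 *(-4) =14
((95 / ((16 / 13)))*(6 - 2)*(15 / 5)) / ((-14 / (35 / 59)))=-18525 / 472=-39.25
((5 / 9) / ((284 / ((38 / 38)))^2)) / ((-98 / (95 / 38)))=-25 / 142277184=-0.00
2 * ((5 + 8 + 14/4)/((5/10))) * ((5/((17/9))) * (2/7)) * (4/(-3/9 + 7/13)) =115830/119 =973.36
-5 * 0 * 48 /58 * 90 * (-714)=0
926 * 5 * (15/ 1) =69450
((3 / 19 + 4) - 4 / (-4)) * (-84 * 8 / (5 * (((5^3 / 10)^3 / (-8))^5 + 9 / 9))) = 3367254360064 / 4213125932779450167195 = 0.00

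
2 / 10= 1 / 5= 0.20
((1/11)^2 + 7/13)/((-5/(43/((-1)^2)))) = -7396/1573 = -4.70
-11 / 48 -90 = -4331 / 48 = -90.23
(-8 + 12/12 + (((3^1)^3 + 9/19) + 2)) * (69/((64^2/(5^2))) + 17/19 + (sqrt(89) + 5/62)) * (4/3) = 479546193/11459584 + 1708 * sqrt(89)/57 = 324.54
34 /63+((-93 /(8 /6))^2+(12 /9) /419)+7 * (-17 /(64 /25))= 8141461553 /1689408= 4819.12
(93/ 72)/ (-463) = -31/ 11112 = -0.00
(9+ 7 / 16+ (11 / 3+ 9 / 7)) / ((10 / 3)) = 967 / 224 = 4.32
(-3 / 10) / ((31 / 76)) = -114 / 155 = -0.74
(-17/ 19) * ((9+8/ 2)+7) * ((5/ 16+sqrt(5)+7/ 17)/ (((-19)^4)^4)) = -340 * sqrt(5)/ 5480386857784802185939 - 985/ 21921547431139208743756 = -0.00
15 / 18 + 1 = 11 / 6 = 1.83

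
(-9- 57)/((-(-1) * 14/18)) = -594/7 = -84.86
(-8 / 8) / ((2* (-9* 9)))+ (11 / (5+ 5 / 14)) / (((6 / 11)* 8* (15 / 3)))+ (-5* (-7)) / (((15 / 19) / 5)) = 17963123 / 81000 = 221.77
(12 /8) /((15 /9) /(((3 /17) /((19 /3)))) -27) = 81 /1772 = 0.05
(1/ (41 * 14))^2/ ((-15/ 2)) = -0.00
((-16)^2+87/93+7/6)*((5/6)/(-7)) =-30.73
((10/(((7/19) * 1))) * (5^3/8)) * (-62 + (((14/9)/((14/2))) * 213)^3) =2427261875/54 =44949293.98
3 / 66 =1 / 22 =0.05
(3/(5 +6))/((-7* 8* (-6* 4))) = 1/4928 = 0.00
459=459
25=25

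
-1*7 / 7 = -1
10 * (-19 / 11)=-17.27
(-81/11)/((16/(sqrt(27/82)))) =-243 * sqrt(246)/14432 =-0.26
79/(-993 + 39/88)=-6952/87345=-0.08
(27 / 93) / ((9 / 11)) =11 / 31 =0.35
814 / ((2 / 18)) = 7326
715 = 715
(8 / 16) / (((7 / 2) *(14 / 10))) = 5 / 49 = 0.10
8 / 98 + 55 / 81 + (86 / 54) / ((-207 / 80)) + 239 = 65492530 / 273861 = 239.15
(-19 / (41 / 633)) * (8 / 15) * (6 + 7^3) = -11193128 / 205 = -54600.62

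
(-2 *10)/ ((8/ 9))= -45/ 2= -22.50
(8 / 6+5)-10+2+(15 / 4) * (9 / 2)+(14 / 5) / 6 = 627 / 40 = 15.68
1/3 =0.33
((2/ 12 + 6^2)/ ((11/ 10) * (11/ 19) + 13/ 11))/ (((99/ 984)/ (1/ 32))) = 120745/ 19548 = 6.18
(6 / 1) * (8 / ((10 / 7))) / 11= 168 / 55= 3.05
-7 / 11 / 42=-1 / 66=-0.02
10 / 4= 5 / 2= 2.50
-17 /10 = -1.70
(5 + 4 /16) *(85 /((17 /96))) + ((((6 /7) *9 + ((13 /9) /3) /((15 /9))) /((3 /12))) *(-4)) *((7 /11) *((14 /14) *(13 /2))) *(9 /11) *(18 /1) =-5280.52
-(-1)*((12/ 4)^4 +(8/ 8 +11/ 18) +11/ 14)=5254/ 63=83.40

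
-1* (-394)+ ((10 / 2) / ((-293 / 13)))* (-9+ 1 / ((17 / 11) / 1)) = 1971744 / 4981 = 395.85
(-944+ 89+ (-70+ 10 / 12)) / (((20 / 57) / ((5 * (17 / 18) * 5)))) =-8955175 / 144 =-62188.72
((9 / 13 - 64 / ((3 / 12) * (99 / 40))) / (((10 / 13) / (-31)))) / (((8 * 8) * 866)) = 4099099 / 54869760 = 0.07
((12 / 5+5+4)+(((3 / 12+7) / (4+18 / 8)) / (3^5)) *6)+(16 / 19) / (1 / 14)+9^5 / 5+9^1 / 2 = 910897019 / 76950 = 11837.52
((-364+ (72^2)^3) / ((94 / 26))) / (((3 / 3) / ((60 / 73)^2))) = 6519898435752000 / 250463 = 26031383620.54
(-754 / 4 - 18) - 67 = -273.50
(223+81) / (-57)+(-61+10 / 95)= -3775 / 57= -66.23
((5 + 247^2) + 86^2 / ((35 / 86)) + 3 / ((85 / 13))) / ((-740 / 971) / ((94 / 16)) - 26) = -430051644107 / 141905358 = -3030.55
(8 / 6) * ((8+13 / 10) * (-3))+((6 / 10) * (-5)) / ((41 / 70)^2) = -386166 / 8405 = -45.94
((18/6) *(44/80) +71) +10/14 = 10271/140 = 73.36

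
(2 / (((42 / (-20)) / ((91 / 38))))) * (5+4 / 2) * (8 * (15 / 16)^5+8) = -822617705 / 3735552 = -220.21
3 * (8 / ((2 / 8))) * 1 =96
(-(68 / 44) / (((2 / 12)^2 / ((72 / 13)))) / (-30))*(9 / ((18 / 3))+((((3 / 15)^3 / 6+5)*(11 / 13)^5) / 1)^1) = 1250691677424 / 33184311875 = 37.69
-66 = -66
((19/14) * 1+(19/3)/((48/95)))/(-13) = -14003/13104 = -1.07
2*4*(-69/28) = -138/7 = -19.71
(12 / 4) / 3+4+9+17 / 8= 16.12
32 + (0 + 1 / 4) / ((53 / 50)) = 3417 / 106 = 32.24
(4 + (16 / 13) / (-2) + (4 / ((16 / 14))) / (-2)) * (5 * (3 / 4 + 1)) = 2975 / 208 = 14.30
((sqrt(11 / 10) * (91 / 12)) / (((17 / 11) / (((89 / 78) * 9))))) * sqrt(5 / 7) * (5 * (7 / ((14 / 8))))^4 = 9790000 * sqrt(154) / 17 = 7146512.06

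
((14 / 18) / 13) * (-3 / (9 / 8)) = -56 / 351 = -0.16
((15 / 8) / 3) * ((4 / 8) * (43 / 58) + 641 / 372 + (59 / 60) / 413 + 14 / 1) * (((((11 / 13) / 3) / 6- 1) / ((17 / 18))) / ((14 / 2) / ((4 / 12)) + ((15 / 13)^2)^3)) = -503215102308061 / 1157999460416064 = -0.43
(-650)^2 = 422500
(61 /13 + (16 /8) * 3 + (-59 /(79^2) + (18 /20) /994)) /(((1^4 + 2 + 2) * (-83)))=-8616046277 /334681738300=-0.03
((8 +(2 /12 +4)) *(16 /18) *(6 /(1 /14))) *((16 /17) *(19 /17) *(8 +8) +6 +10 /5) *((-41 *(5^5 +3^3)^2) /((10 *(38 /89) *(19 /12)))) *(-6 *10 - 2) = 43958212953428393984 /521645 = 84268444926009.82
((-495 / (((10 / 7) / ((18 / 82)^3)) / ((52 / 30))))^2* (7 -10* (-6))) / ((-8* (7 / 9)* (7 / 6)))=-176932741943529 / 475010424100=-372.48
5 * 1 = 5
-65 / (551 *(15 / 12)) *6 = -312 / 551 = -0.57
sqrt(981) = 3 * sqrt(109) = 31.32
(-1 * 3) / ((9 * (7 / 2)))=-2 / 21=-0.10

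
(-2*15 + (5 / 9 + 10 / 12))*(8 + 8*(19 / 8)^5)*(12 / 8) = -26287.16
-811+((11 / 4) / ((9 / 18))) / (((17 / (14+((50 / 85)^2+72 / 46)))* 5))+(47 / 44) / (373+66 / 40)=-37719043228617 / 46568582885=-809.97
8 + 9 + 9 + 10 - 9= 27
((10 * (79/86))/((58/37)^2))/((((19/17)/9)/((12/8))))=248206545/5496776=45.15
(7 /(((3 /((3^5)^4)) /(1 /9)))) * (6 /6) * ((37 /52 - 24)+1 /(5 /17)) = -4674486480111 /260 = -17978794154.27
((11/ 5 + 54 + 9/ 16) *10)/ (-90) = -4541/ 720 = -6.31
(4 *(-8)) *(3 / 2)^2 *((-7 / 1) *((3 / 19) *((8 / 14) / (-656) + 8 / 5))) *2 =991332 / 3895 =254.51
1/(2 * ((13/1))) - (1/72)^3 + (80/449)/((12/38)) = 1313018419/2178648576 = 0.60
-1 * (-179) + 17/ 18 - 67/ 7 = 21467/ 126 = 170.37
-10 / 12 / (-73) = 5 / 438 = 0.01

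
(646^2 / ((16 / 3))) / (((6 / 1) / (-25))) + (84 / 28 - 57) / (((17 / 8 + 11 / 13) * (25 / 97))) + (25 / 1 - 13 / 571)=-326073.67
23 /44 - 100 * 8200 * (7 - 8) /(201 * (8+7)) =7229869 /26532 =272.50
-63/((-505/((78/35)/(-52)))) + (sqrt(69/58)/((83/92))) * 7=-27/5050 + 322 * sqrt(4002)/2407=8.46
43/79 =0.54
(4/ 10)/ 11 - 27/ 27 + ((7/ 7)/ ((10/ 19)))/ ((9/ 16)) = 239/ 99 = 2.41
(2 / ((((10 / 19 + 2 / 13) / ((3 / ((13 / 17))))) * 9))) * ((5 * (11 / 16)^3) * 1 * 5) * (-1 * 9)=-10747825 / 114688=-93.71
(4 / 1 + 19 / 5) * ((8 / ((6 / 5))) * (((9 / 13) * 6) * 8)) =1728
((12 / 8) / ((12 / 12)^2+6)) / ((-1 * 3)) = -1 / 14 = -0.07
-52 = -52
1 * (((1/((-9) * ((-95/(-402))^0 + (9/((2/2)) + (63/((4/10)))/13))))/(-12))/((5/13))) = 169/155250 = 0.00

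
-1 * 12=-12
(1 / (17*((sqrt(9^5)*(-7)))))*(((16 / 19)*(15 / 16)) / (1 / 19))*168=-40 / 459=-0.09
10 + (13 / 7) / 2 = 153 / 14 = 10.93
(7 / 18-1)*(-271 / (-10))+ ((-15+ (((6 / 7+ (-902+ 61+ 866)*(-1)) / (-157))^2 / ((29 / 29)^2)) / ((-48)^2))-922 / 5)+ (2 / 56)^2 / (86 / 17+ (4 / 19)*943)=-10977399624675397 / 50830450021120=-215.96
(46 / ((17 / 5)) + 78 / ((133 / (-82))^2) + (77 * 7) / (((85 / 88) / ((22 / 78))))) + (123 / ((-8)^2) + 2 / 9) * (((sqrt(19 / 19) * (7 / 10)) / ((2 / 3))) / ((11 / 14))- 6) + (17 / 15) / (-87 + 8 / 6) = 4043423447116091 / 21218886648960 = 190.56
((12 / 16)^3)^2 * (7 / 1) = 5103 / 4096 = 1.25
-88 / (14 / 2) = -88 / 7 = -12.57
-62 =-62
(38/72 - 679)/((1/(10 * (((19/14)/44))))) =-2320375/11088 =-209.27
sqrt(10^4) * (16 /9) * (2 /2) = 1600 /9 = 177.78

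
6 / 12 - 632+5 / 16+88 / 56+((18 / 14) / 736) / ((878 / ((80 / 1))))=-712009969 / 1130864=-629.62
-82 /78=-41 /39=-1.05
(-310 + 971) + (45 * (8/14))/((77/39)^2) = 27707263/41503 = 667.60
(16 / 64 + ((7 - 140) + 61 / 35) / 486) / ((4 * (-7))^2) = -683 / 26671680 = -0.00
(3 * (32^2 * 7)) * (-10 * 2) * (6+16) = -9461760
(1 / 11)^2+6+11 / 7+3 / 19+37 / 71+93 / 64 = 9.71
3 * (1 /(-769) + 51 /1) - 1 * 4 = 149.00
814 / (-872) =-407 / 436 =-0.93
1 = 1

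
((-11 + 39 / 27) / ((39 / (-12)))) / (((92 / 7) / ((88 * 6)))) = 105952 / 897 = 118.12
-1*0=0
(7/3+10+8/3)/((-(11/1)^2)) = -15/121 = -0.12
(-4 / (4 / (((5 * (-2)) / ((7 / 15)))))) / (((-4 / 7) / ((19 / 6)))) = -475 / 4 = -118.75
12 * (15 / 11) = 180 / 11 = 16.36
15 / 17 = 0.88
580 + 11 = 591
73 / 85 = 0.86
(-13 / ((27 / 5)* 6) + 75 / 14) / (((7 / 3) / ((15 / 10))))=1405 / 441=3.19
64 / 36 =16 / 9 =1.78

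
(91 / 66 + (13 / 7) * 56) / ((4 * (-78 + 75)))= -6955 / 792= -8.78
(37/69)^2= 1369/4761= 0.29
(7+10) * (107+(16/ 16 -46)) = 1054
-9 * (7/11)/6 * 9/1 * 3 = -567/22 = -25.77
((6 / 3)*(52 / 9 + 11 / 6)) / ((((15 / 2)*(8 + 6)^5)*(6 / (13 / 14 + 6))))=13289 / 3049462080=0.00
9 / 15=3 / 5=0.60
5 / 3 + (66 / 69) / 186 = 1192 / 713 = 1.67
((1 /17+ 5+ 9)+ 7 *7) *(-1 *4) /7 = -4288 /119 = -36.03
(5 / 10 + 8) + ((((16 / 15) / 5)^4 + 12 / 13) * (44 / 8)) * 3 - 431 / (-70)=28718191393 / 959765625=29.92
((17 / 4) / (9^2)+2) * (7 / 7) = 665 / 324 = 2.05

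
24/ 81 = 8/ 27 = 0.30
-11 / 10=-1.10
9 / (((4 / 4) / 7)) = 63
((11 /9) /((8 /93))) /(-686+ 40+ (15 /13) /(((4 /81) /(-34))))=-4433 /449412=-0.01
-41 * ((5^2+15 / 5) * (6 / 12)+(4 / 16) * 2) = -1189 / 2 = -594.50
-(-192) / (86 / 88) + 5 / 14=118487 / 602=196.82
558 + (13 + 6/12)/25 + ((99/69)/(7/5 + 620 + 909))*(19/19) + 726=5651851671/4399900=1284.54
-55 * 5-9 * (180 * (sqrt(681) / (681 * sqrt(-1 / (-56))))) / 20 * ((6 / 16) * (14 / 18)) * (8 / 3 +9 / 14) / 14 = -275-417 * sqrt(9534) / 25424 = -276.60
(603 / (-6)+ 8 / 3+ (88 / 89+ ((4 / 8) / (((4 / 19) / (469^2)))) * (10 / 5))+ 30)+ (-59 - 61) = 1044627.91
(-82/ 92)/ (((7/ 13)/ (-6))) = 1599/ 161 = 9.93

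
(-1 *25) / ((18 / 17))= -425 / 18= -23.61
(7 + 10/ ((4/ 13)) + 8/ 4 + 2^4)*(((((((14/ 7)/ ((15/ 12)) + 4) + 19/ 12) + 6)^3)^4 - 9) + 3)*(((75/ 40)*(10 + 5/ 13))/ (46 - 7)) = 1379893719509506392880786773097191863/ 1744005758976000000000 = 791220850279598.01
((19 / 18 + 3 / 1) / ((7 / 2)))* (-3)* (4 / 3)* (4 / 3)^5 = -299008 / 15309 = -19.53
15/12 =5/4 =1.25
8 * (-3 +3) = 0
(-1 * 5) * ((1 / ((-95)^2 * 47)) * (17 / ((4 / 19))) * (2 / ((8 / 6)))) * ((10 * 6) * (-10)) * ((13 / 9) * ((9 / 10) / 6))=663 / 3572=0.19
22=22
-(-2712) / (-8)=-339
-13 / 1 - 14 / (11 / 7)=-241 / 11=-21.91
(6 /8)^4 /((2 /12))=243 /128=1.90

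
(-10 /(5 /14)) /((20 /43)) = -301 /5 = -60.20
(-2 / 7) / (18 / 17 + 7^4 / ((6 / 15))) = -68 / 1428847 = -0.00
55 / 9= 6.11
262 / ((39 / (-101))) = -26462 / 39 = -678.51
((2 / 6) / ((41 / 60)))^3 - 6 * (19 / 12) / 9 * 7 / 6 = -8302493 / 7443468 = -1.12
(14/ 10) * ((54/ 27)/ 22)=7/ 55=0.13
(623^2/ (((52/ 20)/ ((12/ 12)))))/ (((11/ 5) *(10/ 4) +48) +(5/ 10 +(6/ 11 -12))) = 21347095/ 6084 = 3508.73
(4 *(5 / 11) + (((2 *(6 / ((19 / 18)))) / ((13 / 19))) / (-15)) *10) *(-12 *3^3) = 428976 / 143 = 2999.83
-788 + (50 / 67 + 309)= -32043 / 67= -478.25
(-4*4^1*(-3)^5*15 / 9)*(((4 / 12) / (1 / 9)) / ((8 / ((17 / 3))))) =13770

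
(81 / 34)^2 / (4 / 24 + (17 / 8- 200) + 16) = -39366 / 1260329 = -0.03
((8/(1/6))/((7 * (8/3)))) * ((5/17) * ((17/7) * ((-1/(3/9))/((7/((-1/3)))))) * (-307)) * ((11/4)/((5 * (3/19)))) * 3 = -577467/686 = -841.79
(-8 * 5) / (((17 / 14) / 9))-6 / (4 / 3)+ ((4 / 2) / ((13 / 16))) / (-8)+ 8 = -129629 / 442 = -293.28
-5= -5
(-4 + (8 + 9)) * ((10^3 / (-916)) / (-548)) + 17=1068307 / 62746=17.03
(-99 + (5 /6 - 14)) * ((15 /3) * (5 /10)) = -3365 /12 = -280.42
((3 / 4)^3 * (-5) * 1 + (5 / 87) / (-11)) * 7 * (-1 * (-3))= -906605 / 20416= -44.41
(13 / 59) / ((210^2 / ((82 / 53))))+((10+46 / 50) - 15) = -56263379 / 13790070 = -4.08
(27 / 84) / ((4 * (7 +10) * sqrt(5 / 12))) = 9 * sqrt(15) / 4760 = 0.01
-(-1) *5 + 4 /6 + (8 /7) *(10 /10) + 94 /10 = 1702 /105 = 16.21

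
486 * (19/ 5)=9234/ 5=1846.80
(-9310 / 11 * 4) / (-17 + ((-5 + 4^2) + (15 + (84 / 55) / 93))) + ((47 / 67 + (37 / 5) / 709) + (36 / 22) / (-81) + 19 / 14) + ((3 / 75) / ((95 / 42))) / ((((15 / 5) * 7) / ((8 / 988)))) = -221722560122865117989 / 593749781157282750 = -373.43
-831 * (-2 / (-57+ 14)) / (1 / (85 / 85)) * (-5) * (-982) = -8160420 / 43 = -189777.21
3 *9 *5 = 135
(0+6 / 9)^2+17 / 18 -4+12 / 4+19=19.39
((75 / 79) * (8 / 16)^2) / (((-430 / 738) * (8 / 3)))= -16605 / 108704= -0.15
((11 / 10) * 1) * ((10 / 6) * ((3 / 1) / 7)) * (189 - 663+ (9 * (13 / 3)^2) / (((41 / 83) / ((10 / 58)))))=-775423 / 2378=-326.08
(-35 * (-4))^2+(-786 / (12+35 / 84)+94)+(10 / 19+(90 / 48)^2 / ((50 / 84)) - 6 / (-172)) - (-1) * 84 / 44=19639.07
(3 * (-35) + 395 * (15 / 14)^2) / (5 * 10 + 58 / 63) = 614655 / 89824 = 6.84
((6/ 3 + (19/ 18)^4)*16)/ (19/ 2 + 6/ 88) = 14972012/ 2762181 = 5.42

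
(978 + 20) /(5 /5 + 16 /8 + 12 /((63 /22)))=20958 /151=138.79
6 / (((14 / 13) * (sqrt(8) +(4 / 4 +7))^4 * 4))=4407 / 4302592- 351 * sqrt(2) / 537824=0.00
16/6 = 8/3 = 2.67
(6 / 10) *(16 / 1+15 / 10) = 21 / 2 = 10.50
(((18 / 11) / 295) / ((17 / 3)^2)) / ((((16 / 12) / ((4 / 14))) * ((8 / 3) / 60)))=0.00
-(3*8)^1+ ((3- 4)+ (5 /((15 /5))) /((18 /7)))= -1315 /54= -24.35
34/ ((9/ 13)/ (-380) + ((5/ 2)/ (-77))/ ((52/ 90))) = -3233230/ 5517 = -586.05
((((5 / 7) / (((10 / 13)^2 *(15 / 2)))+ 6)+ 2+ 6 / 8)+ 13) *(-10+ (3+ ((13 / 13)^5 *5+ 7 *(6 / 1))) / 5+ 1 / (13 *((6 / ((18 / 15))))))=46013 / 136500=0.34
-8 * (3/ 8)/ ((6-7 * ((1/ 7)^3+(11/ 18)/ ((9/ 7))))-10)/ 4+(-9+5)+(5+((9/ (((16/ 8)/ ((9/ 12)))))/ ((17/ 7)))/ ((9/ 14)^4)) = 4452142067/ 481881150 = 9.24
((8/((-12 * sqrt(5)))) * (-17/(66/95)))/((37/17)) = 5491 * sqrt(5)/3663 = 3.35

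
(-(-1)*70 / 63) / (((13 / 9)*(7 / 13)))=10 / 7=1.43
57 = 57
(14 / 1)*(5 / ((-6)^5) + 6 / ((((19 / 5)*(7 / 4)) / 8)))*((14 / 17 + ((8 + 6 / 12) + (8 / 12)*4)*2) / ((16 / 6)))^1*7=61707326765 / 10046592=6142.12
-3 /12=-1 /4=-0.25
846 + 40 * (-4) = 686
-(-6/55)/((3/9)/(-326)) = -5868/55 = -106.69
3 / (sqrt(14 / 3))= 3 *sqrt(42) / 14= 1.39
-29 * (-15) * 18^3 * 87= 220712040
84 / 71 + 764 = 54328 / 71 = 765.18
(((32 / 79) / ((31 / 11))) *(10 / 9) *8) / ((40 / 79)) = 2.52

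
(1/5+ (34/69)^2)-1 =-13264/23805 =-0.56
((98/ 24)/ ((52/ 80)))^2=60025/ 1521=39.46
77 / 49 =11 / 7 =1.57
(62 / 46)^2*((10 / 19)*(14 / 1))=134540 / 10051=13.39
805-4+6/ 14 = 5610/ 7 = 801.43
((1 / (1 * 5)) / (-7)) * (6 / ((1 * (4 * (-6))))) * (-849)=-849 / 140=-6.06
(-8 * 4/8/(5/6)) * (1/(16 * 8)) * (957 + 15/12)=-11499/320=-35.93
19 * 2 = 38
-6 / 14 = -3 / 7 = -0.43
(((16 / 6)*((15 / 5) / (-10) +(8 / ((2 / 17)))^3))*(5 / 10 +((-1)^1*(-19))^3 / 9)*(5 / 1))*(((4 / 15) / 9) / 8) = 43162039459 / 3645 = 11841437.44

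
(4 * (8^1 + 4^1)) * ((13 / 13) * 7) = 336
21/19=1.11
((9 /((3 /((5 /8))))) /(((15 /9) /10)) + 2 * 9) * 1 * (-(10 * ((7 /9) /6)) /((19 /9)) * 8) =-2730 /19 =-143.68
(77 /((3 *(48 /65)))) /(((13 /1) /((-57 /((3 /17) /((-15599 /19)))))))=708996.22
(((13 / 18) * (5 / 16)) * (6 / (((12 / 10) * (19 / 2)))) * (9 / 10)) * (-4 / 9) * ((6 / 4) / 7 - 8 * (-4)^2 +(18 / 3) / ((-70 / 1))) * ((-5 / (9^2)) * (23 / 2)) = -13381745 / 3102624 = -4.31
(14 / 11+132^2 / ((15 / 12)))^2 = 587868759076 / 3025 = 194336779.86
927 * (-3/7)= -2781/7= -397.29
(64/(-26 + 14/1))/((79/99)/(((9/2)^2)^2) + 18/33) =-1732104/177779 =-9.74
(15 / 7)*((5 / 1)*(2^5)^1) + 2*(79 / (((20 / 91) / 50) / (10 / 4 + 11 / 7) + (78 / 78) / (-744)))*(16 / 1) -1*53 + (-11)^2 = -5419697924 / 567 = -9558550.13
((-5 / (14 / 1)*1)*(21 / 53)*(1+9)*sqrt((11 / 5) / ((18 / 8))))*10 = -100*sqrt(55) / 53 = -13.99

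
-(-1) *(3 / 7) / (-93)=-0.00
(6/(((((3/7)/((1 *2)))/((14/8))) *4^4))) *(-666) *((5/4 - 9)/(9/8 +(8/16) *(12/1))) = 168609/1216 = 138.66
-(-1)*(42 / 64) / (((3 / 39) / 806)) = 110019 / 16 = 6876.19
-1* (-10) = 10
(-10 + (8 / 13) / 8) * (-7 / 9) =301 / 39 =7.72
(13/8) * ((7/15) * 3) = 91/40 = 2.28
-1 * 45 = -45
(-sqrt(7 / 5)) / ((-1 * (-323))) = -sqrt(35) / 1615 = -0.00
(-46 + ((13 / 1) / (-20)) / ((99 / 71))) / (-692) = 92003 / 1370160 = 0.07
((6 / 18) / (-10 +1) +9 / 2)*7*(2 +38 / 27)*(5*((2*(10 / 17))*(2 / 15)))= 3104080 / 37179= 83.49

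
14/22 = 7/11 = 0.64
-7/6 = -1.17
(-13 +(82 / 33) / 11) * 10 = -46370 / 363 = -127.74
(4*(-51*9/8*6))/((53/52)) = -71604/53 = -1351.02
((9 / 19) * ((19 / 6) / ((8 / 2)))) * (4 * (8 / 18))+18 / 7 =68 / 21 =3.24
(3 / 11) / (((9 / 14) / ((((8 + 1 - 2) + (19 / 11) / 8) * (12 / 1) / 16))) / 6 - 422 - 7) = -13335 / 20974987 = -0.00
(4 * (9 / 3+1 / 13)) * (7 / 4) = 280 / 13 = 21.54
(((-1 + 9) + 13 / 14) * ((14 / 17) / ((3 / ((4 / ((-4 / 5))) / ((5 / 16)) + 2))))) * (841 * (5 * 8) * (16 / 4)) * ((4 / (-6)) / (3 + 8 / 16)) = 134560000 / 153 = 879477.12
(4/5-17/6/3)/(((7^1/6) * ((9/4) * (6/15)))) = -26/189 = -0.14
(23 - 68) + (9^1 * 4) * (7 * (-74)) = -18693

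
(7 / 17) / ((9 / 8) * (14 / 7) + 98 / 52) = 364 / 3655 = 0.10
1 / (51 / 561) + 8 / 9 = 107 / 9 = 11.89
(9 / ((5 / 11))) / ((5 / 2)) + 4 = 298 / 25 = 11.92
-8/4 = -2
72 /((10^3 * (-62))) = -0.00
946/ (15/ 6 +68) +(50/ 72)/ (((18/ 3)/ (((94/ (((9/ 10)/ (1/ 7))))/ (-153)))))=327989659/ 24463782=13.41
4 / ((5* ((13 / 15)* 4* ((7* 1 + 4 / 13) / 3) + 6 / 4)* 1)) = 72 / 895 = 0.08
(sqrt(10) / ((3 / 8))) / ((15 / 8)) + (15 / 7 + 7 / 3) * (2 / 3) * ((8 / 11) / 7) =1504 / 4851 + 64 * sqrt(10) / 45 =4.81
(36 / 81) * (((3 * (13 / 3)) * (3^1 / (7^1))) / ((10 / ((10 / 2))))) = 26 / 21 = 1.24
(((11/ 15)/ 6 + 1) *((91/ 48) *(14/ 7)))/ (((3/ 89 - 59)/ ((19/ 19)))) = -817999/ 11335680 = -0.07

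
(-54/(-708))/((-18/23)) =-23/236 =-0.10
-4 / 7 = -0.57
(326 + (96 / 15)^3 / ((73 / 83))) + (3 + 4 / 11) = 62977059 / 100375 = 627.42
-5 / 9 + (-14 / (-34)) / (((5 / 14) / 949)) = 836593 / 765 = 1093.59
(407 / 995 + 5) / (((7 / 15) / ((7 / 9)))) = 1794 / 199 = 9.02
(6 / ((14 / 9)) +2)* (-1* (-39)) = 1599 / 7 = 228.43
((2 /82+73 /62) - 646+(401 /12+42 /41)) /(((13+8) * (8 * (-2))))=1.82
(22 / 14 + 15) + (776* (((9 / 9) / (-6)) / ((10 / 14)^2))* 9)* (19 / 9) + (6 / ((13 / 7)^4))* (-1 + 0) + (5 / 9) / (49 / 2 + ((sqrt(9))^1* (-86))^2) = -28757567243712236 / 5990777567775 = -4800.31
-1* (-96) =96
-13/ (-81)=13/ 81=0.16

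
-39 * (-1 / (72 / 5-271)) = -195 / 1283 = -0.15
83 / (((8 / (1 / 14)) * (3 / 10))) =415 / 168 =2.47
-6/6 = -1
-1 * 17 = -17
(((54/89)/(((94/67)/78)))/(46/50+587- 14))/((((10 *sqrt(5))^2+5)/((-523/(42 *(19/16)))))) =-245987820/201554387293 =-0.00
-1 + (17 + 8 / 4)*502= 9537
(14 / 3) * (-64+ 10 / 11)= -9716 / 33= -294.42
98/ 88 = 49/ 44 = 1.11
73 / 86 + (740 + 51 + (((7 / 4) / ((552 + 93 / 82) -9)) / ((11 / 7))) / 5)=83559048421 / 105523935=791.85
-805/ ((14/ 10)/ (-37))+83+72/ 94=1003862/ 47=21358.77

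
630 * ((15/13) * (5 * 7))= 330750/13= 25442.31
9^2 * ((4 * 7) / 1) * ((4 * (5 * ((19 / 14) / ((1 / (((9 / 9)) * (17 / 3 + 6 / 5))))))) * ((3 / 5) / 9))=140904 / 5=28180.80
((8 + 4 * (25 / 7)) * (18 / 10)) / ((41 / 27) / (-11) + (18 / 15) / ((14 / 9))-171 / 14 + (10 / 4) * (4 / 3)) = -833976 / 171467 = -4.86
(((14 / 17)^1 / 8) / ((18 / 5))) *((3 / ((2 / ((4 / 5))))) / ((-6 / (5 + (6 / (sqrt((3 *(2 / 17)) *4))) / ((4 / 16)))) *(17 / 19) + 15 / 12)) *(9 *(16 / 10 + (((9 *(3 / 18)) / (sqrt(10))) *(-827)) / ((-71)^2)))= -7607527515 *sqrt(10) / 1260675198268-23758056 *sqrt(255) / 92696705755 + 153216 *sqrt(102) / 18388555 + 24530520 / 62521087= 0.45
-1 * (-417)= 417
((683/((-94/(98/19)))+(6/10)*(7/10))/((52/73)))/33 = -1.58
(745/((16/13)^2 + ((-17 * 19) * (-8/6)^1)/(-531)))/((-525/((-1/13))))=1028547/6631100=0.16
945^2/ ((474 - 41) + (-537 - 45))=-893025/ 149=-5993.46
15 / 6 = 5 / 2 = 2.50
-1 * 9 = -9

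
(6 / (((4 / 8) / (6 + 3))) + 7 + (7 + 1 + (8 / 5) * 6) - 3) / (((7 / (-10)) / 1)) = -185.14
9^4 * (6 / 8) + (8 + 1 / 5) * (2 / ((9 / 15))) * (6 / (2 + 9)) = 217169 / 44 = 4935.66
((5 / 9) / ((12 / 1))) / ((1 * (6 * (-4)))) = -5 / 2592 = -0.00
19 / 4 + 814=3275 / 4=818.75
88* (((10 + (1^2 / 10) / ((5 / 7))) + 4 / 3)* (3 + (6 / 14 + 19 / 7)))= 3256132 / 525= 6202.16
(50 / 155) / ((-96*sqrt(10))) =-sqrt(10) / 2976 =-0.00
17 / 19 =0.89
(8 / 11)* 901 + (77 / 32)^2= 7446211 / 11264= 661.06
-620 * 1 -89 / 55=-34189 / 55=-621.62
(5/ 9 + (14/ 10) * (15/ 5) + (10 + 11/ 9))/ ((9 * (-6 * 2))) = -719/ 4860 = -0.15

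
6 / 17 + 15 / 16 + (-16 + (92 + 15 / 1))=25103 / 272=92.29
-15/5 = -3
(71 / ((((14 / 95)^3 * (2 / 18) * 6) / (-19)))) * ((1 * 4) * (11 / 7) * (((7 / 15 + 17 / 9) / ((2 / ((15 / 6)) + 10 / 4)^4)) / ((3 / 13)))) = -796896624875000 / 2329687899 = -342061.54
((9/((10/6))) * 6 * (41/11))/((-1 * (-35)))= 6642/1925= 3.45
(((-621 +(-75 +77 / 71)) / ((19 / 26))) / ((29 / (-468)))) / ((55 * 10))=300178476 / 10758275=27.90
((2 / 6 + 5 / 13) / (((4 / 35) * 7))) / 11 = 35 / 429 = 0.08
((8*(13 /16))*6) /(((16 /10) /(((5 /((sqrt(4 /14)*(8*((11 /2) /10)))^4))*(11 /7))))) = 4265625 /681472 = 6.26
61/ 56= 1.09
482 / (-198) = -241 / 99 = -2.43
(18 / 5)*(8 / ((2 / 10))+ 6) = 828 / 5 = 165.60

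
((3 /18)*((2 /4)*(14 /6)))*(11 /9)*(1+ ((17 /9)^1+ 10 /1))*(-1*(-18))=4466 /81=55.14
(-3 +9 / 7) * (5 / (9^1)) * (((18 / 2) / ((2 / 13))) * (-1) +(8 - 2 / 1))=50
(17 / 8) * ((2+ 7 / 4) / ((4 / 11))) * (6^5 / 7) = 681615 / 28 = 24343.39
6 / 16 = 3 / 8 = 0.38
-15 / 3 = -5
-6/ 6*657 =-657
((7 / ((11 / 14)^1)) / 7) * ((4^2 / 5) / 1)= 224 / 55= 4.07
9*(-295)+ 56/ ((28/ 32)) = -2591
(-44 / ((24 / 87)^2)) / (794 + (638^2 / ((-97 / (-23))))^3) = -8443137923 / 13128876499621648769440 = -0.00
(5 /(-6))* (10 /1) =-25 /3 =-8.33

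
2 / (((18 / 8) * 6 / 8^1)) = 1.19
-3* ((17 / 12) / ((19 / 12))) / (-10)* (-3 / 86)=-153 / 16340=-0.01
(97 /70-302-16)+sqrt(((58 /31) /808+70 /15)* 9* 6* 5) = -22163 /70+51* sqrt(19005170) /6262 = -281.11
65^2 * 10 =42250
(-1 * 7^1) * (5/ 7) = -5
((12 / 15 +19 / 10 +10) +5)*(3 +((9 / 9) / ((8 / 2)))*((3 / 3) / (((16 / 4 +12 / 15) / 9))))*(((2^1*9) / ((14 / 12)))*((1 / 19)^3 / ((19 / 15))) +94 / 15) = 384.86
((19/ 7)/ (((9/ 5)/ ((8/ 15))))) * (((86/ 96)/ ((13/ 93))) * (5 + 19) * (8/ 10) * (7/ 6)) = 115.45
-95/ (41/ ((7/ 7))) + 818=33443/ 41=815.68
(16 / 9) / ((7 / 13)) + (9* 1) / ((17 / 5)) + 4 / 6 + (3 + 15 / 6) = 25951 / 2142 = 12.12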